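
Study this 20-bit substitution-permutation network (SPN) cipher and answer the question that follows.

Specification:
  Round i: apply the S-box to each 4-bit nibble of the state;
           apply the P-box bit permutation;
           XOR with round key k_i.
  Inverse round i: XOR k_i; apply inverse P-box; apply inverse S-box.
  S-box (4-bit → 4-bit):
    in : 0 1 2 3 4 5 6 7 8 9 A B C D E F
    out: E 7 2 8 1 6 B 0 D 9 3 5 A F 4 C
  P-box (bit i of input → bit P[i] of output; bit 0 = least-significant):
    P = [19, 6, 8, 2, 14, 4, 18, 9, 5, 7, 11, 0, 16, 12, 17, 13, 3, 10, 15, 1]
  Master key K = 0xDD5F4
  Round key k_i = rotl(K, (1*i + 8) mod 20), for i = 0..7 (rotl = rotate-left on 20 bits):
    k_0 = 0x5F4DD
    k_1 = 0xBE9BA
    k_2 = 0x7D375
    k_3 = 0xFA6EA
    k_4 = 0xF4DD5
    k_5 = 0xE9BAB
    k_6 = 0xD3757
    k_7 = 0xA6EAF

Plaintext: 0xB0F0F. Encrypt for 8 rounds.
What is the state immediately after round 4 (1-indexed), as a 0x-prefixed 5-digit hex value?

s_0 = plaintext = 0xB0F0F
s_1 = Round(s_0, k_0) = 0x34FC0
s_2 = Round(s_1, k_1) = 0xAE2ED
s_3 = Round(s_2, k_2) = 0x9D6B9
s_4 = Round(s_3, k_3) = 0x0D645
s_5 = Round(s_4, k_4) = 0xCB836
s_6 = Round(s_5, k_5) = 0x595CC
s_7 = Round(s_6, k_6) = 0xC9983
s_8 = Round(s_7, k_7) = 0xF0888

0x0D645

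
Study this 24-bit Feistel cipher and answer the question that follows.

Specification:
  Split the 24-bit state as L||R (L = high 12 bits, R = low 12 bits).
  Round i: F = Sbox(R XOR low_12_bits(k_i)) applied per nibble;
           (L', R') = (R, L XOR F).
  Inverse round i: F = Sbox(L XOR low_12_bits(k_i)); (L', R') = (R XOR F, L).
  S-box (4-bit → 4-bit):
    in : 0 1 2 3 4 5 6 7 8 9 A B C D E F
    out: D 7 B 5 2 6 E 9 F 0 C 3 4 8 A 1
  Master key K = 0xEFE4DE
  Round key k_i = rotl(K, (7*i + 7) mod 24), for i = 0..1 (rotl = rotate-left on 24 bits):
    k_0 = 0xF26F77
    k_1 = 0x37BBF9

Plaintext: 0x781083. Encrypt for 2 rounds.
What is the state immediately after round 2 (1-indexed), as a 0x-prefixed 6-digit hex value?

0x69386F

s_0 = plaintext = 0x781083
s_1 = Round(s_0, k_0) = 0x083693
s_2 = Round(s_1, k_1) = 0x69386F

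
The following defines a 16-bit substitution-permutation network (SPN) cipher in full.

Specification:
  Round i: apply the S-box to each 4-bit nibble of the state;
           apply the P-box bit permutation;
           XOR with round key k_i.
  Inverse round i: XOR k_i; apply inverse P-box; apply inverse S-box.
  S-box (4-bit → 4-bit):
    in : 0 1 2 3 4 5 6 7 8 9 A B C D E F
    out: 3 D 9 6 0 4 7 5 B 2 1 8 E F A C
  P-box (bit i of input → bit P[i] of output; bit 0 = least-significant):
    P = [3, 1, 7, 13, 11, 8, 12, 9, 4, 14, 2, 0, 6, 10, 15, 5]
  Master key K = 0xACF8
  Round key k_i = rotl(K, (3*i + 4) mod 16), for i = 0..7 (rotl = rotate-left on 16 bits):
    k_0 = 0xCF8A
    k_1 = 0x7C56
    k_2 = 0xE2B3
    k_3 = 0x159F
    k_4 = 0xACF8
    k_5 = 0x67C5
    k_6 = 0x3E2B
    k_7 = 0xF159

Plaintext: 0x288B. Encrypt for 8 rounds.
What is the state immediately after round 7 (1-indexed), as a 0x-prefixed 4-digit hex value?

0x18EF

s_0 = plaintext = 0x288B
s_1 = Round(s_0, k_0) = 0xA4FB
s_2 = Round(s_1, k_1) = 0x4E16
s_3 = Round(s_2, k_2) = 0xB838
s_4 = Round(s_3, k_3) = 0x64A4
s_5 = Round(s_4, k_4) = 0x20B8
s_6 = Round(s_5, k_5) = 0x05BF
s_7 = Round(s_6, k_6) = 0x18EF
s_8 = Round(s_7, k_7) = 0x12A8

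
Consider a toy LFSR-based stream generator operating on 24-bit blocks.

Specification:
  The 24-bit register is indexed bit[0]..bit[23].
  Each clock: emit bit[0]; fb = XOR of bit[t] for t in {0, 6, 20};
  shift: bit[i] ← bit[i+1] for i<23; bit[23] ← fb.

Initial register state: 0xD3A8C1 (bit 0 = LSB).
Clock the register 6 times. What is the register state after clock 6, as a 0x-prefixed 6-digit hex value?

0x7F4EA3

reg_0 = 0xD3A8C1
clock 1: out=1, reg = 0xE9D460
clock 2: out=0, reg = 0xF4EA30
clock 3: out=0, reg = 0xFA7518
clock 4: out=0, reg = 0xFD3A8C
clock 5: out=0, reg = 0xFE9D46
clock 6: out=0, reg = 0x7F4EA3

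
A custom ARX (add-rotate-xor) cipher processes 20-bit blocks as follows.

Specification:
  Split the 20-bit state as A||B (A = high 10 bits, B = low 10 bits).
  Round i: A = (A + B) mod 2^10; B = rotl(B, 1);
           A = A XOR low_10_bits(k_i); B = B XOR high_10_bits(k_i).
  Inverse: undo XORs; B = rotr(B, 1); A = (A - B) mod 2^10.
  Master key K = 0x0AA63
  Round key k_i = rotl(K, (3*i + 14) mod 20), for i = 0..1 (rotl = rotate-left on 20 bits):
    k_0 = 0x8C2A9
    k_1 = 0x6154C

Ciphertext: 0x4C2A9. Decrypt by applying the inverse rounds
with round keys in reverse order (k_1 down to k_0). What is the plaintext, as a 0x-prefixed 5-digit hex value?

0x9F1D3

s_0 = ciphertext = 0x4C2A9
s_1 = InvRound(s_0, k_1) = 0xB9996
s_2 = InvRound(s_1, k_0) = 0x9F1D3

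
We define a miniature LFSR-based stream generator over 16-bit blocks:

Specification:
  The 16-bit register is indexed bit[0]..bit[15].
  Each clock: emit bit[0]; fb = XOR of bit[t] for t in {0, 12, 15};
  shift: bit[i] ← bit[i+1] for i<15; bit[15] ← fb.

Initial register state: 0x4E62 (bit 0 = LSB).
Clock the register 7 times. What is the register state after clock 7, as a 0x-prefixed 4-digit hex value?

reg_0 = 0x4E62
clock 1: out=0, reg = 0x2731
clock 2: out=1, reg = 0x9398
clock 3: out=0, reg = 0x49CC
clock 4: out=0, reg = 0x24E6
clock 5: out=0, reg = 0x1273
clock 6: out=1, reg = 0x0939
clock 7: out=1, reg = 0x849C

0x849C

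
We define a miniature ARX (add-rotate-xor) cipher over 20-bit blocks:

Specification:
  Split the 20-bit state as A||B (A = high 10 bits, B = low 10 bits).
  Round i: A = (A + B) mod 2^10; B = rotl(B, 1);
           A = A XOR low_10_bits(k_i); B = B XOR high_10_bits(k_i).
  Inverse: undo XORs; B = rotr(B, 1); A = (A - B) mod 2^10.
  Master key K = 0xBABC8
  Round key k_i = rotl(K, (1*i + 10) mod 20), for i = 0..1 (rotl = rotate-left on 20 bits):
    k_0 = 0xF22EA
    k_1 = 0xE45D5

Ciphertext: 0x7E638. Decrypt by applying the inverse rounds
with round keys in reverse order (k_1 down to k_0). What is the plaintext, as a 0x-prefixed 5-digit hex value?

s_0 = ciphertext = 0x7E638
s_1 = InvRound(s_0, k_1) = 0x562D4
s_2 = InvRound(s_1, k_0) = 0xC908E

0xC908E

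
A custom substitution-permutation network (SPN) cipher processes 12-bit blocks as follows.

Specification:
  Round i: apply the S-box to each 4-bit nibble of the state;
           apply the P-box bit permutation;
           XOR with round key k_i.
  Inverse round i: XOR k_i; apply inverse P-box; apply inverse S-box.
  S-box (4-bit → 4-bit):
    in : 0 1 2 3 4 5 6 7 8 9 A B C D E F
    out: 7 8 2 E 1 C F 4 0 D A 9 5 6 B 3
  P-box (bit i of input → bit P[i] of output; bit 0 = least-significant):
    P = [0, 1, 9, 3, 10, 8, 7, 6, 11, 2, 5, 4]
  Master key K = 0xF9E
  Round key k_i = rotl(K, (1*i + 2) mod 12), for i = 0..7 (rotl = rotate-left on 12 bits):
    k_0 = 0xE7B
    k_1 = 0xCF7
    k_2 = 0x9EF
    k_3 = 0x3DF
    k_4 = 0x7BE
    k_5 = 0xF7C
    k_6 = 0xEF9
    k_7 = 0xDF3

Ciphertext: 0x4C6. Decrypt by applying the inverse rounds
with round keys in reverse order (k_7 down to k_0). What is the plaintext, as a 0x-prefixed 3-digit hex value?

0xE84

s_0 = ciphertext = 0x4C6
s_1 = InvRound(s_0, k_7) = 0x624
s_2 = InvRound(s_1, k_6) = 0xE5B
s_3 = InvRound(s_2, k_5) = 0xD2F
s_4 = InvRound(s_3, k_4) = 0xB7C
s_5 = InvRound(s_4, k_3) = 0xC7F
s_6 = InvRound(s_5, k_2) = 0x108
s_7 = InvRound(s_6, k_1) = 0x66E
s_8 = InvRound(s_7, k_0) = 0xE84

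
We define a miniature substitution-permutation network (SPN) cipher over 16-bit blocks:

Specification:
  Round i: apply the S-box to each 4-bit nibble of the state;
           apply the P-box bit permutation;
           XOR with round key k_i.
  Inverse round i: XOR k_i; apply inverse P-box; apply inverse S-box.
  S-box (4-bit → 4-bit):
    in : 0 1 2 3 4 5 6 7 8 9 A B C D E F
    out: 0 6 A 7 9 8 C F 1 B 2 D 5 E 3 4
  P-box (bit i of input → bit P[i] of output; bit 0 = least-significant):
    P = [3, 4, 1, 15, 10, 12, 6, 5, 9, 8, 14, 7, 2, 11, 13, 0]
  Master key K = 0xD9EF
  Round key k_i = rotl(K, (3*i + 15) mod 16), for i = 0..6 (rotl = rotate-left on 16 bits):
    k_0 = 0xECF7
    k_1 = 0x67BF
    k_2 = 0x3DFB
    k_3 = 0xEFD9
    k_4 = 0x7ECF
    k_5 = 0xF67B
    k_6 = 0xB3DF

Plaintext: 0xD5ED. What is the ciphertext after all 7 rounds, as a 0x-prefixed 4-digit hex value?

s_0 = plaintext = 0xD5ED
s_1 = Round(s_0, k_0) = 0x5064
s_2 = Round(s_1, k_1) = 0xE7D6
s_3 = Round(s_2, k_2) = 0xE61D
s_4 = Round(s_3, k_3) = 0x370F
s_5 = Round(s_4, k_4) = 0x1549
s_6 = Round(s_5, k_5) = 0x5AC3
s_7 = Round(s_6, k_6) = 0xB684

0xB684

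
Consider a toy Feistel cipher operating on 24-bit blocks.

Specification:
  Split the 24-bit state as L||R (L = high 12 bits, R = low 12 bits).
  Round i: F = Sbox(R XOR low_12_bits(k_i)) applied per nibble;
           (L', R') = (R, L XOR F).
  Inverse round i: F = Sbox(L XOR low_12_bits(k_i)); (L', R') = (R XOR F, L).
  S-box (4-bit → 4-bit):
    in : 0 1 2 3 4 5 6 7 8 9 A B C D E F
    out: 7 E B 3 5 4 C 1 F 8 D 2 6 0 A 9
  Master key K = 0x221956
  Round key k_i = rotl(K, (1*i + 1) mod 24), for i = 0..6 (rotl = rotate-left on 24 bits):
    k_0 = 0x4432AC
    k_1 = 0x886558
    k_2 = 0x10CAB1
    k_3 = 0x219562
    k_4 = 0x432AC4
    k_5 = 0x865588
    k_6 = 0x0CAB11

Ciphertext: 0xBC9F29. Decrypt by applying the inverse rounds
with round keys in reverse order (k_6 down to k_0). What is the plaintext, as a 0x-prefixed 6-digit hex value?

s_0 = ciphertext = 0xBC9F29
s_1 = InvRound(s_0, k_6) = 0x826BC9
s_2 = InvRound(s_1, k_5) = 0xB13826
s_3 = InvRound(s_2, k_4) = 0x627B13
s_4 = InvRound(s_3, k_3) = 0x847627
s_5 = InvRound(s_4, k_2) = 0xDBB847
s_6 = InvRound(s_5, k_1) = 0x7E4DBB
s_7 = InvRound(s_6, k_0) = 0x9E47E4

0x9E47E4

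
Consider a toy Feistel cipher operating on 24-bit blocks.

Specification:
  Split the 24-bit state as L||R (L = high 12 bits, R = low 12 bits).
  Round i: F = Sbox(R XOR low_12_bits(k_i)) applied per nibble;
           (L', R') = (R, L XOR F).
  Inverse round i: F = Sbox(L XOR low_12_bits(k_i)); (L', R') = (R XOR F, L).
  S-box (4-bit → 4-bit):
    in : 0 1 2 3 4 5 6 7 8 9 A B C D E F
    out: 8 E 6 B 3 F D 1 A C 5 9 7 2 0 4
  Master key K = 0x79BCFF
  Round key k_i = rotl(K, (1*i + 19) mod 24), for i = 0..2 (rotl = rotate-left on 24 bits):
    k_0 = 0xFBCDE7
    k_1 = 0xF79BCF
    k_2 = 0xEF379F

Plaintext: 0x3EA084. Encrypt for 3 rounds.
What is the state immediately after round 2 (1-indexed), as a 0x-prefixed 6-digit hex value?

s_0 = plaintext = 0x3EA084
s_1 = Round(s_0, k_0) = 0x084131
s_2 = Round(s_1, k_1) = 0x1315C4
s_3 = Round(s_2, k_2) = 0x5C47C8

0x1315C4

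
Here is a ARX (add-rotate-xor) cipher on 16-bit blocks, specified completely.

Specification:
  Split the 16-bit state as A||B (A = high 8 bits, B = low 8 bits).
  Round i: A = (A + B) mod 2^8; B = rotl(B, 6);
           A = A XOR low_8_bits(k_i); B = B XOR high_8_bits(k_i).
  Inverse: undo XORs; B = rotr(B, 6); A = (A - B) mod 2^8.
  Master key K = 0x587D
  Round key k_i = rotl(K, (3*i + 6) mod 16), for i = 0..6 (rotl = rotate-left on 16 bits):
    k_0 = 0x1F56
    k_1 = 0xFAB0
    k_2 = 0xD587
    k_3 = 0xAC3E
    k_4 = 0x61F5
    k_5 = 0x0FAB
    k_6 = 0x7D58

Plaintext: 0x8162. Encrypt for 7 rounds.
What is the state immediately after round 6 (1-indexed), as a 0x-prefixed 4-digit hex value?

0x50D1

s_0 = plaintext = 0x8162
s_1 = Round(s_0, k_0) = 0xB587
s_2 = Round(s_1, k_1) = 0x8C1B
s_3 = Round(s_2, k_2) = 0x2013
s_4 = Round(s_3, k_3) = 0x0D68
s_5 = Round(s_4, k_4) = 0x807B
s_6 = Round(s_5, k_5) = 0x50D1
s_7 = Round(s_6, k_6) = 0x7909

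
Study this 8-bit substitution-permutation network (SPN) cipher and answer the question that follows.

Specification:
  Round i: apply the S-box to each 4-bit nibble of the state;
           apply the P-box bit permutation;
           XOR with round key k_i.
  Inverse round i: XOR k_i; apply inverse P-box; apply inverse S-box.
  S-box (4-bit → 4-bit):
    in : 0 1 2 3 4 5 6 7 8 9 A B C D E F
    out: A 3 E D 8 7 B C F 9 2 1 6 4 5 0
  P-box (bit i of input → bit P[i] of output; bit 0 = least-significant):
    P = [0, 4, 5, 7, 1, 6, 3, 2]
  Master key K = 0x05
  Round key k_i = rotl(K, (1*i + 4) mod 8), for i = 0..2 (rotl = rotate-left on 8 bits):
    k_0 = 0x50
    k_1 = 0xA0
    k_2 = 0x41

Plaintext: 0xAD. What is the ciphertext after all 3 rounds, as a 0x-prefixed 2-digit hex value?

s_0 = plaintext = 0xAD
s_1 = Round(s_0, k_0) = 0x30
s_2 = Round(s_1, k_1) = 0x3E
s_3 = Round(s_2, k_2) = 0x6E

0x6E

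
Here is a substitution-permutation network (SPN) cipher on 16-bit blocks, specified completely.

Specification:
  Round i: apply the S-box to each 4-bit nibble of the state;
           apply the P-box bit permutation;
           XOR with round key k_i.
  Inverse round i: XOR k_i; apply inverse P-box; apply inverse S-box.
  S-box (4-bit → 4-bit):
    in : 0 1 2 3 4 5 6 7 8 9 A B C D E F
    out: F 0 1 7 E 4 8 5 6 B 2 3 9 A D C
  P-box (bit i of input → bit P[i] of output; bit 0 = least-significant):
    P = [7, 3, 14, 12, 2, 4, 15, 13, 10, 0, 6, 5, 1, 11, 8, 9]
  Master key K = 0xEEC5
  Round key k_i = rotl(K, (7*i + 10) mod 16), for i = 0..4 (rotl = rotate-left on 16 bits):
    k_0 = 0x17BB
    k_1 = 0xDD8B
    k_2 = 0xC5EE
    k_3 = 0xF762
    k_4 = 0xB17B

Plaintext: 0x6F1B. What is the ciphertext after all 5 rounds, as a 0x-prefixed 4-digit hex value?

s_0 = plaintext = 0x6F1B
s_1 = Round(s_0, k_0) = 0x1553
s_2 = Round(s_1, k_1) = 0x1D43
s_3 = Round(s_2, k_2) = 0x2557
s_4 = Round(s_3, k_3) = 0x37A0
s_5 = Round(s_4, k_4) = 0xECA1

0xECA1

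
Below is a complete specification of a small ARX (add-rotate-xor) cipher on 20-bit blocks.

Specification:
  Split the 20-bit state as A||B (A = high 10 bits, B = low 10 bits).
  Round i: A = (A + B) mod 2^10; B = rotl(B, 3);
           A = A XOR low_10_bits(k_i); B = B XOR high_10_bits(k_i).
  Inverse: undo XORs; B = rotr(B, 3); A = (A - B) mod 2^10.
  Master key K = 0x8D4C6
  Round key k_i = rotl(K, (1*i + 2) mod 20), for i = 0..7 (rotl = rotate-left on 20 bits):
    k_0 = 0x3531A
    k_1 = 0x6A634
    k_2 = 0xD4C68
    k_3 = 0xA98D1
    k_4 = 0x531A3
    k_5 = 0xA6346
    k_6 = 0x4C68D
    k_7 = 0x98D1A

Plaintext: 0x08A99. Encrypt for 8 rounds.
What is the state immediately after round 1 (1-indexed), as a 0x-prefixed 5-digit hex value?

0x68419

s_0 = plaintext = 0x08A99
s_1 = Round(s_0, k_0) = 0x68419
s_2 = Round(s_1, k_1) = 0xE3961
s_3 = Round(s_2, k_2) = 0x21C59
s_4 = Round(s_3, k_3) = 0x0C46E
s_5 = Round(s_4, k_4) = 0x4F23C
s_6 = Round(s_5, k_5) = 0x0FB7C
s_7 = Round(s_6, k_6) = 0x4DED7
s_8 = Round(s_7, k_7) = 0x450DE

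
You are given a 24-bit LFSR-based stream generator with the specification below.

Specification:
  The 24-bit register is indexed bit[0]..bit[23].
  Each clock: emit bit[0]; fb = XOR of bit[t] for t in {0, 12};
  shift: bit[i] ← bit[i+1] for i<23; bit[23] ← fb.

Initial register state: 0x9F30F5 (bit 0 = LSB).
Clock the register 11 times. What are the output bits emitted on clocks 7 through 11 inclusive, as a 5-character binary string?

reg_0 = 0x9F30F5
clock 1: out=1, reg = 0x4F987A
clock 2: out=0, reg = 0xA7CC3D
clock 3: out=1, reg = 0xD3E61E
clock 4: out=0, reg = 0x69F30F
clock 5: out=1, reg = 0x34F987
clock 6: out=1, reg = 0x1A7CC3
clock 7: out=1, reg = 0x0D3E61
clock 8: out=1, reg = 0x069F30
clock 9: out=0, reg = 0x834F98
clock 10: out=0, reg = 0x41A7CC
clock 11: out=0, reg = 0x20D3E6

11000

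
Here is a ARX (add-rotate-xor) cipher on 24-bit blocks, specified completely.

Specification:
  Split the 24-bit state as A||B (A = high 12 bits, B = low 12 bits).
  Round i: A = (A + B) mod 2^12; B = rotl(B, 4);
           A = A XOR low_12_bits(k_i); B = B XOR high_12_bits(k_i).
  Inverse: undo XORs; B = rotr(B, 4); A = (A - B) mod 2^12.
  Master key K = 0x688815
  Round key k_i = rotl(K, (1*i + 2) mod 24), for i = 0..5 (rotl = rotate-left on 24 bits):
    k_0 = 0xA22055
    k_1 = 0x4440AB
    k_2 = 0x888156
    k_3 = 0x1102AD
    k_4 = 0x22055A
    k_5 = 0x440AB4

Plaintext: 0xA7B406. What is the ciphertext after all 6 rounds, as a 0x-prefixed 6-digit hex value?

0x487C3B

s_0 = plaintext = 0xA7B406
s_1 = Round(s_0, k_0) = 0xED4A46
s_2 = Round(s_1, k_1) = 0x9B102E
s_3 = Round(s_2, k_2) = 0x889A68
s_4 = Round(s_3, k_3) = 0x05C79A
s_5 = Round(s_4, k_4) = 0x2ACB87
s_6 = Round(s_5, k_5) = 0x487C3B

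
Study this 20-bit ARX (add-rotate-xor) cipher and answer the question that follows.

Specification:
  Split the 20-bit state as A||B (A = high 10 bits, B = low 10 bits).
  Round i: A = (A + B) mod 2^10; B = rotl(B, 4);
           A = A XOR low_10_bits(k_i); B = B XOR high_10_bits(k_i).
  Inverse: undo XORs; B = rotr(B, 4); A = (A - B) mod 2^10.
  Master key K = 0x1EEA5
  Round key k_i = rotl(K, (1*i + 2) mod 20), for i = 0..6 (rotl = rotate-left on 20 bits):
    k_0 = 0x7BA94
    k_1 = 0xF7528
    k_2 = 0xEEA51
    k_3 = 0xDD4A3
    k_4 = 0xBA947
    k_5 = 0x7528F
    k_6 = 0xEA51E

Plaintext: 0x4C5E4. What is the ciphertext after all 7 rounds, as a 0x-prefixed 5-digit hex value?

s_0 = plaintext = 0x4C5E4
s_1 = Round(s_0, k_0) = 0x607A9
s_2 = Round(s_1, k_1) = 0x00943
s_3 = Round(s_2, k_2) = 0xC538F
s_4 = Round(s_3, k_3) = 0x8038B
s_5 = Round(s_4, k_4) = 0x33254
s_6 = Round(s_5, k_5) = 0x6BC9D
s_7 = Round(s_6, k_6) = 0xD4A7B

0xD4A7B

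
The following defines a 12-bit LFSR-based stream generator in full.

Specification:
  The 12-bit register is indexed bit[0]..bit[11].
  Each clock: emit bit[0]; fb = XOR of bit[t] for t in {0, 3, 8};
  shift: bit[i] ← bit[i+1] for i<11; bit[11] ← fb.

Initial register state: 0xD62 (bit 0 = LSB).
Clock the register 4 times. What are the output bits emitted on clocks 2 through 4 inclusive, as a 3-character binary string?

reg_0 = 0xD62
clock 1: out=0, reg = 0xEB1
clock 2: out=1, reg = 0xF58
clock 3: out=0, reg = 0x7AC
clock 4: out=0, reg = 0x3D6

100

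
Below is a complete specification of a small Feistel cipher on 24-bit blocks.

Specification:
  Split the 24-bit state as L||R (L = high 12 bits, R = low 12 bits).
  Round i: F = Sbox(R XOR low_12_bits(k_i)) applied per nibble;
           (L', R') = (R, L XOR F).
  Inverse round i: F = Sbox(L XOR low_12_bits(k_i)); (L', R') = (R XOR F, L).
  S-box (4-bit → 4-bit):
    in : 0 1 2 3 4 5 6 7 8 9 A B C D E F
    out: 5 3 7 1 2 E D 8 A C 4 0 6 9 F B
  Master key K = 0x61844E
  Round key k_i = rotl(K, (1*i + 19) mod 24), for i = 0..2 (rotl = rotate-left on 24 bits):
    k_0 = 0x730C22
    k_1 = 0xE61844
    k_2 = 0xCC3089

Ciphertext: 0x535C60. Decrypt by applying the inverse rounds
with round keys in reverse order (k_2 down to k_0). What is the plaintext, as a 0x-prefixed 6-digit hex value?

s_0 = ciphertext = 0x535C60
s_1 = InvRound(s_0, k_2) = 0x266535
s_2 = InvRound(s_1, k_1) = 0x142266
s_3 = InvRound(s_2, k_0) = 0xBB3142

0xBB3142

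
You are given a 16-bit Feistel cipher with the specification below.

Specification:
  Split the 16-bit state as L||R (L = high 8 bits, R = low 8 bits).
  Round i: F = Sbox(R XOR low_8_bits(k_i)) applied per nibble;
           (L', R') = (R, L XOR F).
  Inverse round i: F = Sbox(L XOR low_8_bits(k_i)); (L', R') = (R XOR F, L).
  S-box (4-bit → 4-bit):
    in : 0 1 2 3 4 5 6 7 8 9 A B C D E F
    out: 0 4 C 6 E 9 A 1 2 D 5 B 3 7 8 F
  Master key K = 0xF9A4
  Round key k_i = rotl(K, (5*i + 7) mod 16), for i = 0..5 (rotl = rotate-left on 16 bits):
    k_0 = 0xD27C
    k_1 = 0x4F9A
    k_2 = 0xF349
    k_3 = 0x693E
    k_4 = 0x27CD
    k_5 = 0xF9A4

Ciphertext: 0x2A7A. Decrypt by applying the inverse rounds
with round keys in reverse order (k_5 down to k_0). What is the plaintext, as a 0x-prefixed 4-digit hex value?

s_0 = ciphertext = 0x2A7A
s_1 = InvRound(s_0, k_5) = 0x522A
s_2 = InvRound(s_1, k_4) = 0xF552
s_3 = InvRound(s_2, k_3) = 0x69F5
s_4 = InvRound(s_3, k_2) = 0x3569
s_5 = InvRound(s_4, k_1) = 0x3635
s_6 = InvRound(s_5, k_0) = 0xD036

0xD036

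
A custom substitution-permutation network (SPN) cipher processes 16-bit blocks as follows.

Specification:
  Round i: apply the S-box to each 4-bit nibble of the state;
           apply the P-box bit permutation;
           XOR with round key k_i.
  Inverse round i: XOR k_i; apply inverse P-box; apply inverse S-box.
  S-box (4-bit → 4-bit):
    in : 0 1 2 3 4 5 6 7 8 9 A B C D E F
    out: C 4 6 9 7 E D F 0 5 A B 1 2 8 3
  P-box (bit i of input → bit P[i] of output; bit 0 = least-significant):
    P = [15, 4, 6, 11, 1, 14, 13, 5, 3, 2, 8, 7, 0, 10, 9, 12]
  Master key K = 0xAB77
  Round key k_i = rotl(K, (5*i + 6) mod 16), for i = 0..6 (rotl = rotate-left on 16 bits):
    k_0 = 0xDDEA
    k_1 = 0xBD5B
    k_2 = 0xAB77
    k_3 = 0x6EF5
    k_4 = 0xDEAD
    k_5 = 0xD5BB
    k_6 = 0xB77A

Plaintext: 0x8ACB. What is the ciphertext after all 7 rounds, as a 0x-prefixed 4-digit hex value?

s_0 = plaintext = 0x8ACB
s_1 = Round(s_0, k_0) = 0x557C
s_2 = Round(s_1, k_1) = 0x4AFD
s_3 = Round(s_2, k_2) = 0xEDE0
s_4 = Round(s_3, k_3) = 0x7691
s_5 = Round(s_4, k_4) = 0xE966
s_6 = Round(s_5, k_5) = 0x6CD1
s_7 = Round(s_6, k_6) = 0xE533

0xE533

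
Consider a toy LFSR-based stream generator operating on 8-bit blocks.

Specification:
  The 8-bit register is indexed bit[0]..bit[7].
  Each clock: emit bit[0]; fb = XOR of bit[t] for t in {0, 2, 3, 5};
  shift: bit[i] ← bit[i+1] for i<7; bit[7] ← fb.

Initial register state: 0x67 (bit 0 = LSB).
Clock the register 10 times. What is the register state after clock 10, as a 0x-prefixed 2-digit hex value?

0xB6

reg_0 = 0x67
clock 1: out=1, reg = 0xB3
clock 2: out=1, reg = 0x59
clock 3: out=1, reg = 0x2C
clock 4: out=0, reg = 0x96
clock 5: out=0, reg = 0xCB
clock 6: out=1, reg = 0x65
clock 7: out=1, reg = 0xB2
clock 8: out=0, reg = 0xD9
clock 9: out=1, reg = 0x6C
clock 10: out=0, reg = 0xB6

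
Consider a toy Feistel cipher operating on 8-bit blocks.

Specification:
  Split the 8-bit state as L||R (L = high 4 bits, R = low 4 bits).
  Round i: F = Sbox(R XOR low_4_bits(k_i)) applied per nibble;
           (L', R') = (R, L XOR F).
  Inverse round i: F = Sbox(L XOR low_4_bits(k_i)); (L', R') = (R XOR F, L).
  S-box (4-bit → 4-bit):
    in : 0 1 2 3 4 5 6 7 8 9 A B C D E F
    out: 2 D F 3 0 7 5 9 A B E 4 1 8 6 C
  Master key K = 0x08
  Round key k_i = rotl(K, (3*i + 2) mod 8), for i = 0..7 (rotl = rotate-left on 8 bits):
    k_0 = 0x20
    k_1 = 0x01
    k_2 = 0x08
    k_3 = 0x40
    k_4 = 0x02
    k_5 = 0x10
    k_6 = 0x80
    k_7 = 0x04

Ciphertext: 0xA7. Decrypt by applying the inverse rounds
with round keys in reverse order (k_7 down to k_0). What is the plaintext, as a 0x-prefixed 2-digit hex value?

0x22

s_0 = ciphertext = 0xA7
s_1 = InvRound(s_0, k_7) = 0x1A
s_2 = InvRound(s_1, k_6) = 0x71
s_3 = InvRound(s_2, k_5) = 0x87
s_4 = InvRound(s_3, k_4) = 0x98
s_5 = InvRound(s_4, k_3) = 0x39
s_6 = InvRound(s_5, k_2) = 0xD3
s_7 = InvRound(s_6, k_1) = 0x2D
s_8 = InvRound(s_7, k_0) = 0x22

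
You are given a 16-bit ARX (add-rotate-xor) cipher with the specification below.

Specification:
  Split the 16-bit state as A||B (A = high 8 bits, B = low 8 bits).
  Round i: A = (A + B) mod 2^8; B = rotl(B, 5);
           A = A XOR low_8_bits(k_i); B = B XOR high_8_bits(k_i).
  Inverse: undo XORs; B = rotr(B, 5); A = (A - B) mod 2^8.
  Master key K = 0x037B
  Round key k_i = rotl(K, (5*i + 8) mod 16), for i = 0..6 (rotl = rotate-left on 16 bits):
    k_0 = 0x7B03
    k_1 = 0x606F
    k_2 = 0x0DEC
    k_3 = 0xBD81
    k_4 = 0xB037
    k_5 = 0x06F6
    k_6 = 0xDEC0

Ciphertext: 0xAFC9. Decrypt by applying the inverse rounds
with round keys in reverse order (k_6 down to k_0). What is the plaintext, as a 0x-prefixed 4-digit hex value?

0xF6A0

s_0 = ciphertext = 0xAFC9
s_1 = InvRound(s_0, k_6) = 0xB7B8
s_2 = InvRound(s_1, k_5) = 0x4CF5
s_3 = InvRound(s_2, k_4) = 0x512A
s_4 = InvRound(s_3, k_3) = 0x14BC
s_5 = InvRound(s_4, k_2) = 0x6B8D
s_6 = InvRound(s_5, k_1) = 0x956F
s_7 = InvRound(s_6, k_0) = 0xF6A0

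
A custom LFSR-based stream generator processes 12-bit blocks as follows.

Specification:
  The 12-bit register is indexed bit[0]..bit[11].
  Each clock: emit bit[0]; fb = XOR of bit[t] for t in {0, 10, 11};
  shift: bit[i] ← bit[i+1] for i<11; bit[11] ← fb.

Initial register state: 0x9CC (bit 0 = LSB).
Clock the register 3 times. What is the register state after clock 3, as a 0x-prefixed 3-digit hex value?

reg_0 = 0x9CC
clock 1: out=0, reg = 0xCE6
clock 2: out=0, reg = 0x673
clock 3: out=1, reg = 0x339

0x339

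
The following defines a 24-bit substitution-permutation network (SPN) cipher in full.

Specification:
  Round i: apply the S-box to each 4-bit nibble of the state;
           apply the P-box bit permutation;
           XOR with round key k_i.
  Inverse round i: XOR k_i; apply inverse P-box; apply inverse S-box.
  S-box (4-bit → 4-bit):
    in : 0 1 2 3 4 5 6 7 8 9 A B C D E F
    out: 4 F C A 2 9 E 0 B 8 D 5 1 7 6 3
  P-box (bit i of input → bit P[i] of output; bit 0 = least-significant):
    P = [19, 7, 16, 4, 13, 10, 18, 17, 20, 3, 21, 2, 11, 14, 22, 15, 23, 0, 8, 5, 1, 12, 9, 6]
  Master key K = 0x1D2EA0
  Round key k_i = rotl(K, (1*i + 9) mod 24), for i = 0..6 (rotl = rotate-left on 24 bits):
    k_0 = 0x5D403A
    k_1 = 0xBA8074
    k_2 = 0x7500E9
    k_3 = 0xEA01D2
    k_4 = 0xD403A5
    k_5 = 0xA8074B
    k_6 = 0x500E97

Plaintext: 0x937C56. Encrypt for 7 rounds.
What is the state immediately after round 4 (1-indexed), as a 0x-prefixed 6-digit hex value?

s_0 = plaintext = 0x937C56
s_1 = Round(s_0, k_0) = 0x4E60CB
s_2 = Round(s_1, k_1) = 0xD37175
s_3 = Round(s_2, k_2) = 0x4D12D6
s_4 = Round(s_3, k_3) = 0x0FFC47
s_5 = Round(s_4, k_4) = 0x444DA4
s_6 = Round(s_5, k_5) = 0x9E77C2
s_7 = Round(s_6, k_6) = 0x512FC6

0x0FFC47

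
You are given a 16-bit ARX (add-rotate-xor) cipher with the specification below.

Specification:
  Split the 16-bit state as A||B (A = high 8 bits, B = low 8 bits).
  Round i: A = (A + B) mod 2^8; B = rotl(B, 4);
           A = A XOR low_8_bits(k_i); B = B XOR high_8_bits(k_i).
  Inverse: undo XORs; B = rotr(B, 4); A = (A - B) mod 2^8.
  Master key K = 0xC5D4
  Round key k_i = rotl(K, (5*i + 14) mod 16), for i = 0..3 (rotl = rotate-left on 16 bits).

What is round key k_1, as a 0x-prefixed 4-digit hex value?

0x2EA6

K = 0xC5D4
k_0 = rotl(K, (5*0+14) mod 16) = rotl(K, 14) = 0x3175
k_1 = rotl(K, (5*1+14) mod 16) = rotl(K, 3) = 0x2EA6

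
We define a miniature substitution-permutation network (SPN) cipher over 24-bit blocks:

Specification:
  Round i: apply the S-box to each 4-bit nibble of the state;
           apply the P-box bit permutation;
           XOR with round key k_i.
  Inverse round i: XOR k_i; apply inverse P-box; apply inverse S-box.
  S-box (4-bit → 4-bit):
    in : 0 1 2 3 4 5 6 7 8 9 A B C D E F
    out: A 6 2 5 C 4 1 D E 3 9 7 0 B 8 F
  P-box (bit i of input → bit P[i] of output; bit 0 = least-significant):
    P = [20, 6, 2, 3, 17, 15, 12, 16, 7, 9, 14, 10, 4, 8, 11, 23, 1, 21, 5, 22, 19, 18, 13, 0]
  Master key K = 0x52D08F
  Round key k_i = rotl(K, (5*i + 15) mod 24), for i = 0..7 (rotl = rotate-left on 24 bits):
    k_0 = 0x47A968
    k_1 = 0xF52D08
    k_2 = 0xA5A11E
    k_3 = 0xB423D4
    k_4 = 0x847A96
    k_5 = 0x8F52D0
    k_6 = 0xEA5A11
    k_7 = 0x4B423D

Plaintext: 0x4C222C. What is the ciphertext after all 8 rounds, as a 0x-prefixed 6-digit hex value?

s_0 = plaintext = 0x4C222C
s_1 = Round(s_0, k_0) = 0x470A69
s_2 = Round(s_1, k_1) = 0x2708EB
s_3 = Round(s_2, k_2) = 0x70E678
s_4 = Round(s_3, k_3) = 0x5F1319
s_5 = Round(s_4, k_4) = 0xF48374
s_6 = Round(s_5, k_5) = 0x402B7D
s_7 = Round(s_6, k_6) = 0x9929D8
s_8 = Round(s_7, k_7) = 0x64C1F3

0x64C1F3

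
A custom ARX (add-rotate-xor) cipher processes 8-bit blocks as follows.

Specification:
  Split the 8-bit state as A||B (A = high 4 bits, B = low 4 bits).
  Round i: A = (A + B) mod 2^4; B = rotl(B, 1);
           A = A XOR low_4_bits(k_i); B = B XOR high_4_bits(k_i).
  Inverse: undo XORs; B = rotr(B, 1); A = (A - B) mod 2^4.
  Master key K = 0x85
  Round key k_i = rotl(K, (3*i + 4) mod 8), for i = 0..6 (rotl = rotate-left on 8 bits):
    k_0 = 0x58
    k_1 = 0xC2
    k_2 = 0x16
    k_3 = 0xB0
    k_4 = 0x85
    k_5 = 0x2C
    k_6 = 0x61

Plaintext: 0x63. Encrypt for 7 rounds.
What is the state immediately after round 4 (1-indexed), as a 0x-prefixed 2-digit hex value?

s_0 = plaintext = 0x63
s_1 = Round(s_0, k_0) = 0x13
s_2 = Round(s_1, k_1) = 0x6A
s_3 = Round(s_2, k_2) = 0x64
s_4 = Round(s_3, k_3) = 0xA3
s_5 = Round(s_4, k_4) = 0x8E
s_6 = Round(s_5, k_5) = 0xAF
s_7 = Round(s_6, k_6) = 0x89

0xA3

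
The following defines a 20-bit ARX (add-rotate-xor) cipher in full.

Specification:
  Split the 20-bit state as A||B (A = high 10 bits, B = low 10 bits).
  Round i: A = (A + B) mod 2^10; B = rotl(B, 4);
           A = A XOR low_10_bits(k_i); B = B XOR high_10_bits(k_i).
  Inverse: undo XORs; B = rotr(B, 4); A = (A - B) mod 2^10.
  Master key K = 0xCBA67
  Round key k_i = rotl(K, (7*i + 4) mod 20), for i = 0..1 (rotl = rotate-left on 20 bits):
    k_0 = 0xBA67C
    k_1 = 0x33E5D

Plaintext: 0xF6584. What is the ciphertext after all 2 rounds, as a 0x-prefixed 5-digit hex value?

s_0 = plaintext = 0xF6584
s_1 = Round(s_0, k_0) = 0xC86AF
s_2 = Round(s_1, k_1) = 0xE3635

0xE3635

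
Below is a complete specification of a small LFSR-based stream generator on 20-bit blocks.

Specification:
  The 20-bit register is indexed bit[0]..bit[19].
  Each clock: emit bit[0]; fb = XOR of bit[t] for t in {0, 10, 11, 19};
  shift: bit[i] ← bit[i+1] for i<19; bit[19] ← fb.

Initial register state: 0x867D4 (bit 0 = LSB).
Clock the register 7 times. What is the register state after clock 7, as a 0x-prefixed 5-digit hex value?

0x810CF

reg_0 = 0x867D4
clock 1: out=0, reg = 0x433EA
clock 2: out=0, reg = 0x219F5
clock 3: out=1, reg = 0x10CFA
clock 4: out=0, reg = 0x0867D
clock 5: out=1, reg = 0x0433E
clock 6: out=0, reg = 0x0219F
clock 7: out=1, reg = 0x810CF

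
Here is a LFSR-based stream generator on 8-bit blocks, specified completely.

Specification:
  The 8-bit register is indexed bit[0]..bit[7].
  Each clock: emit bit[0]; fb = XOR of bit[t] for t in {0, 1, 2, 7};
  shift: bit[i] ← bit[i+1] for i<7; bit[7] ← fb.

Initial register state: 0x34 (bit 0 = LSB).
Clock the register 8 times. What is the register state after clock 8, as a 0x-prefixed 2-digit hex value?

0xA1

reg_0 = 0x34
clock 1: out=0, reg = 0x9A
clock 2: out=0, reg = 0x4D
clock 3: out=1, reg = 0x26
clock 4: out=0, reg = 0x13
clock 5: out=1, reg = 0x09
clock 6: out=1, reg = 0x84
clock 7: out=0, reg = 0x42
clock 8: out=0, reg = 0xA1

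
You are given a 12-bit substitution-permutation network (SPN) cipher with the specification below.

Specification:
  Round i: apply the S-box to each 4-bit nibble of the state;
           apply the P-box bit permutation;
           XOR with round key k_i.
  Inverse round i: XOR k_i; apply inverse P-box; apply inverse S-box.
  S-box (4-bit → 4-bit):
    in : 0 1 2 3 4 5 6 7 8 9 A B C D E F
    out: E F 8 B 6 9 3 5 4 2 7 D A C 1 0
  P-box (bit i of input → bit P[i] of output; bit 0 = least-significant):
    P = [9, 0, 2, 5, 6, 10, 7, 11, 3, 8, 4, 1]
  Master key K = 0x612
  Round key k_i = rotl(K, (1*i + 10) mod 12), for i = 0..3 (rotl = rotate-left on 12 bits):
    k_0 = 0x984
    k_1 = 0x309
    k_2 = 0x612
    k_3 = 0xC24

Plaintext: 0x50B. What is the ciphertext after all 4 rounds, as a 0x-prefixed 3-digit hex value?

0x6BA

s_0 = plaintext = 0x50B
s_1 = Round(s_0, k_0) = 0x72A
s_2 = Round(s_1, k_1) = 0x914
s_3 = Round(s_2, k_2) = 0xBD7
s_4 = Round(s_3, k_3) = 0x6BA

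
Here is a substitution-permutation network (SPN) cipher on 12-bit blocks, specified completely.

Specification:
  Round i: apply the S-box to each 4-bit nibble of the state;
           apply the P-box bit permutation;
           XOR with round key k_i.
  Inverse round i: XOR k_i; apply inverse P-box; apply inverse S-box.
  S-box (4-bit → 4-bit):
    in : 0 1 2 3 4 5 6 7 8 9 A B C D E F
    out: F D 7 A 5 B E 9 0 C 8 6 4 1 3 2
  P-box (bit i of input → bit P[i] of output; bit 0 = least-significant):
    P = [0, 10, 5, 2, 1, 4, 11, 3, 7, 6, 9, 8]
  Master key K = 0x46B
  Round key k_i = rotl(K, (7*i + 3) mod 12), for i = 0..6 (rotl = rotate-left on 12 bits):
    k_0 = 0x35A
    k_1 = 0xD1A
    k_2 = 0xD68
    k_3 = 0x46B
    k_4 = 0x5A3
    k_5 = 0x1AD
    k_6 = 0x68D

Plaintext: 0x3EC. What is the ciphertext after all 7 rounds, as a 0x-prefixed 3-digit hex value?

s_0 = plaintext = 0x3EC
s_1 = Round(s_0, k_0) = 0x228
s_2 = Round(s_1, k_1) = 0x7C8
s_3 = Round(s_2, k_2) = 0x4E8
s_4 = Round(s_3, k_3) = 0x6F9
s_5 = Round(s_4, k_4) = 0x6D7
s_6 = Round(s_5, k_5) = 0x2EA
s_7 = Round(s_6, k_6) = 0x45B

0x45B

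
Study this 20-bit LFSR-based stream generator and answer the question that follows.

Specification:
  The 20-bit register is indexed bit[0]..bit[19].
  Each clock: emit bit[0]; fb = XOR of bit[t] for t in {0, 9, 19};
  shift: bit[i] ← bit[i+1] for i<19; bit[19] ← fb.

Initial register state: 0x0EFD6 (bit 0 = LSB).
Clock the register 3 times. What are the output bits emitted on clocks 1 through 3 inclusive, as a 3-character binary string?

011

reg_0 = 0x0EFD6
clock 1: out=0, reg = 0x877EB
clock 2: out=1, reg = 0xC3BF5
clock 3: out=1, reg = 0xE1DFA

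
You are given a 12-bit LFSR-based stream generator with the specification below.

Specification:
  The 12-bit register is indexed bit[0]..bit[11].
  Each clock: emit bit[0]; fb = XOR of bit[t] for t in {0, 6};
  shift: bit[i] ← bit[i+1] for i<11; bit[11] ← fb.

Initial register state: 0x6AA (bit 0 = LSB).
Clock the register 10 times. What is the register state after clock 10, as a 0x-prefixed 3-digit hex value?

reg_0 = 0x6AA
clock 1: out=0, reg = 0x355
clock 2: out=1, reg = 0x1AA
clock 3: out=0, reg = 0x0D5
clock 4: out=1, reg = 0x06A
clock 5: out=0, reg = 0x835
clock 6: out=1, reg = 0xC1A
clock 7: out=0, reg = 0x60D
clock 8: out=1, reg = 0xB06
clock 9: out=0, reg = 0x583
clock 10: out=1, reg = 0xAC1

0xAC1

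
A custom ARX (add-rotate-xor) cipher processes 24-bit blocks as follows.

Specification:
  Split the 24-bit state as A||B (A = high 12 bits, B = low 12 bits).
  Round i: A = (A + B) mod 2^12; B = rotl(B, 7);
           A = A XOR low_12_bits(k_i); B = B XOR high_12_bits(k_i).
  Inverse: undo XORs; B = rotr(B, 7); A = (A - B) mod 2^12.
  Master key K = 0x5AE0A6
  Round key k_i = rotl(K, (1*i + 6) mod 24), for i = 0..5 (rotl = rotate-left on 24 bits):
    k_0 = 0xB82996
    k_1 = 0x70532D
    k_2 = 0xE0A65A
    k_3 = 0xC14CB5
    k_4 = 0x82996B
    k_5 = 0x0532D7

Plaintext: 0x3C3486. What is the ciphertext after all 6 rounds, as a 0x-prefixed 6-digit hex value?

s_0 = plaintext = 0x3C3486
s_1 = Round(s_0, k_0) = 0x1DF8A6
s_2 = Round(s_1, k_1) = 0x9A8440
s_3 = Round(s_2, k_2) = 0xBB2E28
s_4 = Round(s_3, k_3) = 0x56F865
s_5 = Round(s_4, k_4) = 0x4BFAEA
s_6 = Round(s_5, k_5) = 0xD7E504

0xD7E504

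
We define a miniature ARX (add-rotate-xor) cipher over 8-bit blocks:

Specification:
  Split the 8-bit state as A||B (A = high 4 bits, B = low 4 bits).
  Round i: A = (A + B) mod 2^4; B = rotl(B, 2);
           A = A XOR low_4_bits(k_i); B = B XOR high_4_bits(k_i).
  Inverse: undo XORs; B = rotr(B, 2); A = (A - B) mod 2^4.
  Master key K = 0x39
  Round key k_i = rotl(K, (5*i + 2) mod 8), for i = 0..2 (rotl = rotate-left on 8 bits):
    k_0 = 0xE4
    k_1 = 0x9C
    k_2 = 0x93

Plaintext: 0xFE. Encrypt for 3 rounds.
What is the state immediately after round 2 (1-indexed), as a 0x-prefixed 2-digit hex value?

0x2C

s_0 = plaintext = 0xFE
s_1 = Round(s_0, k_0) = 0x95
s_2 = Round(s_1, k_1) = 0x2C
s_3 = Round(s_2, k_2) = 0xDA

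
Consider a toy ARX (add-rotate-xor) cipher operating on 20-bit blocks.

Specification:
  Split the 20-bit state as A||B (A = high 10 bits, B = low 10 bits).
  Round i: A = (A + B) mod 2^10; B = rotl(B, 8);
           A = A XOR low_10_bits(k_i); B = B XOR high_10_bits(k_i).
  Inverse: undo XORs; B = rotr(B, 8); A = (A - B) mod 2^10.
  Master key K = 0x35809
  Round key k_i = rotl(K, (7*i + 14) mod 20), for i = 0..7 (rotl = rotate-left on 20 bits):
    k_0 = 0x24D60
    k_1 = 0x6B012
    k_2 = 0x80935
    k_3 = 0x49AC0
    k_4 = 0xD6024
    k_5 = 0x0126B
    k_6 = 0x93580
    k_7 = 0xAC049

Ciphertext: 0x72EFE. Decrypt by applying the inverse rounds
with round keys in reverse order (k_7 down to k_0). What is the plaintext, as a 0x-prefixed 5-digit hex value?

0xD1A76

s_0 = ciphertext = 0x72EFE
s_1 = InvRound(s_0, k_7) = 0x12938
s_2 = InvRound(s_1, k_6) = 0xFCDD7
s_3 = InvRound(s_2, k_5) = 0x92F4D
s_4 = InvRound(s_3, k_4) = 0x86C54
s_5 = InvRound(s_4, k_3) = 0xC49C9
s_6 = InvRound(s_5, k_2) = 0xBE32F
s_7 = InvRound(s_6, k_1) = 0x3720E
s_8 = InvRound(s_7, k_0) = 0xD1A76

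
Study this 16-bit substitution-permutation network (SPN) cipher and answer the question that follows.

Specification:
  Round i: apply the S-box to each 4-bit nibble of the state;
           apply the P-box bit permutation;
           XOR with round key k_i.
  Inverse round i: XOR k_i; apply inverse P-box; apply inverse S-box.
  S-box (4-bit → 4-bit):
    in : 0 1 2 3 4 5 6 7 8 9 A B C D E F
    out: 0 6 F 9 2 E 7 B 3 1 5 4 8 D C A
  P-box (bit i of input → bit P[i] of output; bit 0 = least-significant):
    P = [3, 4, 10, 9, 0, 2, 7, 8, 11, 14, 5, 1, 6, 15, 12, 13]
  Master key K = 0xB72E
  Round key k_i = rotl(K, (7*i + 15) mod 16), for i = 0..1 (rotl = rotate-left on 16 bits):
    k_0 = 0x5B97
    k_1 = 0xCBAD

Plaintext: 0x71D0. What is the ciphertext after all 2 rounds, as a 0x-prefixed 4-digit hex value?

s_0 = plaintext = 0x71D0
s_1 = Round(s_0, k_0) = 0xBA76
s_2 = Round(s_1, k_1) = 0xD690

0xD690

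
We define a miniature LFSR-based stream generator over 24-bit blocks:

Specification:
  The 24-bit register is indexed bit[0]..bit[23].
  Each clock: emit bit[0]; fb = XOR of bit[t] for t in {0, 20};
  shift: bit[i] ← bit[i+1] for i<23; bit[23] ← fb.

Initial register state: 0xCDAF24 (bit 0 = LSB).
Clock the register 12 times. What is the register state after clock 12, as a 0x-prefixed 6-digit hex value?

reg_0 = 0xCDAF24
clock 1: out=0, reg = 0x66D792
clock 2: out=0, reg = 0x336BC9
clock 3: out=1, reg = 0x19B5E4
clock 4: out=0, reg = 0x8CDAF2
clock 5: out=0, reg = 0x466D79
clock 6: out=1, reg = 0xA336BC
clock 7: out=0, reg = 0x519B5E
clock 8: out=0, reg = 0xA8CDAF
clock 9: out=1, reg = 0xD466D7
clock 10: out=1, reg = 0x6A336B
clock 11: out=1, reg = 0xB519B5
clock 12: out=1, reg = 0x5A8CDA

0x5A8CDA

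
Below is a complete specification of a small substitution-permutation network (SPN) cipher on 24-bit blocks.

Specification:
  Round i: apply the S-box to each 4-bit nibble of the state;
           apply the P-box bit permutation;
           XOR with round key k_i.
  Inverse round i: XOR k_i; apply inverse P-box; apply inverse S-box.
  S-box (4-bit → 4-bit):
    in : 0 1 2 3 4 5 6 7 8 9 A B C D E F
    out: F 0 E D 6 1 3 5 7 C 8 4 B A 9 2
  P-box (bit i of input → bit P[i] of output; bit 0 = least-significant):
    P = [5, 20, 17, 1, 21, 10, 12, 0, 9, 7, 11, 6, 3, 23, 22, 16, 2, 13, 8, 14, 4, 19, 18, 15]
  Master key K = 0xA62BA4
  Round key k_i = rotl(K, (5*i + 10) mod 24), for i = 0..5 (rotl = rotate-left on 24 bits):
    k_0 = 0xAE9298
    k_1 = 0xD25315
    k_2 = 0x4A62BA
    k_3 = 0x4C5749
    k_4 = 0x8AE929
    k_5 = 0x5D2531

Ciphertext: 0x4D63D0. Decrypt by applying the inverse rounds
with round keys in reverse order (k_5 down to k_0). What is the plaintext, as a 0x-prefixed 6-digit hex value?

0xC5AE24

s_0 = ciphertext = 0x4D63D0
s_1 = InvRound(s_0, k_5) = 0x1A1CD6
s_2 = InvRound(s_1, k_4) = 0xE06D2C
s_3 = InvRound(s_2, k_3) = 0x46F335
s_4 = InvRound(s_3, k_2) = 0x275F9A
s_5 = InvRound(s_4, k_1) = 0xB504CD
s_6 = InvRound(s_5, k_0) = 0xC5AE24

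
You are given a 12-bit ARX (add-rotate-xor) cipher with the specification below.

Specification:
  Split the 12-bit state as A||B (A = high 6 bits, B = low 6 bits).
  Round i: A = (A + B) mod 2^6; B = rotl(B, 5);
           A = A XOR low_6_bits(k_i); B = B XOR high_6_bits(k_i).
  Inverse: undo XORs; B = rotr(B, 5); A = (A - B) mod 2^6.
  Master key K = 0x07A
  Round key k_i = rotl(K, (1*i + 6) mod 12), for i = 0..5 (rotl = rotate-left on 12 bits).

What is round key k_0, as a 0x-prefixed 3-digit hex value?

K = 0x07A
k_0 = rotl(K, (1*0+6) mod 12) = rotl(K, 6) = 0xE81

0xE81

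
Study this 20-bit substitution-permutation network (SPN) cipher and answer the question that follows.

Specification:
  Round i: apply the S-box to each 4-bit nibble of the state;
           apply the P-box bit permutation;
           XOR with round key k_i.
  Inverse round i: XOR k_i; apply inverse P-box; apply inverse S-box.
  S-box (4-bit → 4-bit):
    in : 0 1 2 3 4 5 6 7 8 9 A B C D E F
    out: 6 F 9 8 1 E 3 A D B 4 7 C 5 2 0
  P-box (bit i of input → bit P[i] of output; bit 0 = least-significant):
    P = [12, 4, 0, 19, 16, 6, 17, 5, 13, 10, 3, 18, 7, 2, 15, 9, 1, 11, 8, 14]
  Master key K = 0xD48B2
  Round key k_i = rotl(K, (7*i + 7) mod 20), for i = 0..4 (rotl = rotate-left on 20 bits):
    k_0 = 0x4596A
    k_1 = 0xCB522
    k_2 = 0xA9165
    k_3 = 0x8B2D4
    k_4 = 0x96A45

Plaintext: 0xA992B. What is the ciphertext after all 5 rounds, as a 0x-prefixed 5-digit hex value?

s_0 = plaintext = 0xA992B
s_1 = Round(s_0, k_0) = 0x16EDF
s_2 = Round(s_1, k_1) = 0xFF8A4
s_3 = Round(s_2, k_2) = 0xCA16D
s_4 = Round(s_3, k_3) = 0xD479D
s_5 = Round(s_4, k_4) = 0xC7FA6

0xC7FA6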